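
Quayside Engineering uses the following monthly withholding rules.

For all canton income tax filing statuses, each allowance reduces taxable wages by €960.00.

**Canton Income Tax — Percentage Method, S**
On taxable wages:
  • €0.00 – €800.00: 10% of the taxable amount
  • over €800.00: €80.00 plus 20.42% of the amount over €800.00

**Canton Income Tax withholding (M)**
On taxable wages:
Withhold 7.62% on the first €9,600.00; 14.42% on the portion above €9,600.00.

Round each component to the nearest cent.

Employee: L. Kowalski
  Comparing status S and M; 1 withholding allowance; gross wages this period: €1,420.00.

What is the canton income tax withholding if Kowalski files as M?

€35.05

Canton Income Tax (M): taxable = €1,420.00 − 1×€960.00 = €460.00
  7.62% × €460.00 = €35.05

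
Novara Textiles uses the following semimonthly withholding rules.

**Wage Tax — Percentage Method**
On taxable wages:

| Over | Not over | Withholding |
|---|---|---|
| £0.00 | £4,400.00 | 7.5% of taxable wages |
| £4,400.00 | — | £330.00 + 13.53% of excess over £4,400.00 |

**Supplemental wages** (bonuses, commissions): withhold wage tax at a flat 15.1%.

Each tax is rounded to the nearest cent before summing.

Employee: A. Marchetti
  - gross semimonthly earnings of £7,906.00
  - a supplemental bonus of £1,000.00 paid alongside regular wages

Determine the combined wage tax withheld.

£955.36

Wage Tax: taxable = £7,906.00
  £330.00 + 13.53% × (£7,906.00 − £4,400.00) = £330.00 + 13.53% × £3,506.00 = £804.36
Supplemental (15.1% flat on bonus): 15.1% × £1,000.00 = £151.00
Total wage tax: £804.36 + £151.00 = £955.36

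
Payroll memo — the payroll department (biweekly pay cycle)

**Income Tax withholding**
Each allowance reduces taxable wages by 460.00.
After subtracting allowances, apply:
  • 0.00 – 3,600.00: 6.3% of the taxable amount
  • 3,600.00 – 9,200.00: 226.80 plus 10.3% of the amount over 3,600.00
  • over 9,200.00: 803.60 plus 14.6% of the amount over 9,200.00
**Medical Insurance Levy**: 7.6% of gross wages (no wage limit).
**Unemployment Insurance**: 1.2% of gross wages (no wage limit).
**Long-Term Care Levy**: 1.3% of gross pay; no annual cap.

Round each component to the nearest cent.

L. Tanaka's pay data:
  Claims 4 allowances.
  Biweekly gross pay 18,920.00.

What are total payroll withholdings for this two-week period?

3,865.00

Income Tax: taxable = 18,920.00 − 4×460.00 = 17,080.00
  803.60 + 14.6% × (17,080.00 − 9,200.00) = 803.60 + 14.6% × 7,880.00 = 1,954.08
Medical Insurance Levy: 7.6% × 18,920.00 = 1,437.92
Unemployment Insurance: 1.2% × 18,920.00 = 227.04
Long-Term Care Levy: 1.3% × 18,920.00 = 245.96
Total: 1,954.08 + 1,437.92 + 227.04 + 245.96 = 3,865.00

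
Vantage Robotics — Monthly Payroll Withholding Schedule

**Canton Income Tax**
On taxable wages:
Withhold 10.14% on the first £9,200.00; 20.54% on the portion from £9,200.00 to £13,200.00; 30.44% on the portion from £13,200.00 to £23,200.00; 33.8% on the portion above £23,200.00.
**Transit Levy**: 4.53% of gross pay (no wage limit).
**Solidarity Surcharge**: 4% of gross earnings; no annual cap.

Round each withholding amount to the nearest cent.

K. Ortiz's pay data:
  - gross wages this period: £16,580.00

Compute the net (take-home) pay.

£12,382.38

Canton Income Tax: taxable = £16,580.00
  £1,754.48 + 30.44% × (£16,580.00 − £13,200.00) = £1,754.48 + 30.44% × £3,380.00 = £2,783.35
Transit Levy: 4.53% × £16,580.00 = £751.07
Solidarity Surcharge: 4% × £16,580.00 = £663.20
Total withheld: £2,783.35 + £751.07 + £663.20 = £4,197.62
Net pay: £16,580.00 − £4,197.62 = £12,382.38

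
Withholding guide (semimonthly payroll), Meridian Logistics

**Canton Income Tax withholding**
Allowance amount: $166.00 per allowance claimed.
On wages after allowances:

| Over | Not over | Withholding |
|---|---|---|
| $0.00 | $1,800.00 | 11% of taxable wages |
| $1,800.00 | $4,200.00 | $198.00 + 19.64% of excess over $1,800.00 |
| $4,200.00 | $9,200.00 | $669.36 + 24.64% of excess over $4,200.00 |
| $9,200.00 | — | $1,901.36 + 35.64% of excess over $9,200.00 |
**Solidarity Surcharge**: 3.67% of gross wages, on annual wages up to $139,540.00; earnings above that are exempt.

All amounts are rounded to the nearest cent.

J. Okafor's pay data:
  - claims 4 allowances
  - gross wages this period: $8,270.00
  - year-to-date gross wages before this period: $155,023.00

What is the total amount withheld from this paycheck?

$1,508.60

Canton Income Tax: taxable = $8,270.00 − 4×$166.00 = $7,606.00
  $669.36 + 24.64% × ($7,606.00 − $4,200.00) = $669.36 + 24.64% × $3,406.00 = $1,508.60
Solidarity Surcharge: YTD $155,023.00 ≥ cap $139,540.00 → $0.00
Total: $1,508.60 + $0.00 = $1,508.60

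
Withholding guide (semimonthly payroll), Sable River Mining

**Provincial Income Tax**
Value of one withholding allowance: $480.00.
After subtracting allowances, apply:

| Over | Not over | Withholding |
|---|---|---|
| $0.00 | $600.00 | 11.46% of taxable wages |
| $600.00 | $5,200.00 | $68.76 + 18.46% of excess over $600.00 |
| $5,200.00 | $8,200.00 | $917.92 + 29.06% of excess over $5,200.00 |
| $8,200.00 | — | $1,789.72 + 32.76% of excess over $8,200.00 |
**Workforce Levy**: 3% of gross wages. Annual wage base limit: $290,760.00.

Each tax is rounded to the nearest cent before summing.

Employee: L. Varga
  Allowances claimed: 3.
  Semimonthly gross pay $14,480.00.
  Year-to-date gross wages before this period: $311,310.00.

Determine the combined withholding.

$3,375.30

Provincial Income Tax: taxable = $14,480.00 − 3×$480.00 = $13,040.00
  $1,789.72 + 32.76% × ($13,040.00 − $8,200.00) = $1,789.72 + 32.76% × $4,840.00 = $3,375.30
Workforce Levy: YTD $311,310.00 ≥ cap $290,760.00 → $0.00
Total: $3,375.30 + $0.00 = $3,375.30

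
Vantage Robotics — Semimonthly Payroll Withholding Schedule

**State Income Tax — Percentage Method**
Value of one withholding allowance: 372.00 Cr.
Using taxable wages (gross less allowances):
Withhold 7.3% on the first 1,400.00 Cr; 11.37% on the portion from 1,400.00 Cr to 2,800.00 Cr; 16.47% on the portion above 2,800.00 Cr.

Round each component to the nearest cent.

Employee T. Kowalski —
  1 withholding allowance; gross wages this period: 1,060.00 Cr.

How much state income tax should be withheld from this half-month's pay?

State Income Tax: taxable = 1,060.00 Cr − 1×372.00 Cr = 688.00 Cr
  7.3% × 688.00 Cr = 50.22 Cr

50.22 Cr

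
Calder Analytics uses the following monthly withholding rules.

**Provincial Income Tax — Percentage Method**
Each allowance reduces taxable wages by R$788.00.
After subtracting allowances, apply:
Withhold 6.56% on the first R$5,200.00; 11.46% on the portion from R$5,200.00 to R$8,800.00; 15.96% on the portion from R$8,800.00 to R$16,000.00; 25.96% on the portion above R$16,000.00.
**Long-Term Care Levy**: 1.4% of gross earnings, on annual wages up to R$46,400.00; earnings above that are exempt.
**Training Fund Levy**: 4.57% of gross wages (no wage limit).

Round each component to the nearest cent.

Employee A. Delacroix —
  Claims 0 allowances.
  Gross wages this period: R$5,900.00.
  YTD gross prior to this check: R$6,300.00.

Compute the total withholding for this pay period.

Provincial Income Tax: taxable = R$5,900.00
  R$341.12 + 11.46% × (R$5,900.00 − R$5,200.00) = R$341.12 + 11.46% × R$700.00 = R$421.34
Long-Term Care Levy: 1.4% × R$5,900.00 = R$82.60
Training Fund Levy: 4.57% × R$5,900.00 = R$269.63
Total: R$421.34 + R$82.60 + R$269.63 = R$773.57

R$773.57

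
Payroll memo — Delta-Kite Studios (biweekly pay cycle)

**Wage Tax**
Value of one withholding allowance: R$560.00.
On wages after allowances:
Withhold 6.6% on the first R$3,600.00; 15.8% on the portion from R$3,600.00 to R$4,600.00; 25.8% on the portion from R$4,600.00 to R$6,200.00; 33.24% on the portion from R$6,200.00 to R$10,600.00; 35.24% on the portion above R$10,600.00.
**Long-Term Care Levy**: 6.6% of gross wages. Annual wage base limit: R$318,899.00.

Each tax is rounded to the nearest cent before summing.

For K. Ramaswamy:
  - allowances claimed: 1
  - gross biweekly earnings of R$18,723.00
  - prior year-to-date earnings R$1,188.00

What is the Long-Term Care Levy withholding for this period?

R$1,235.72

Long-Term Care Levy: 6.6% × R$18,723.00 = R$1,235.72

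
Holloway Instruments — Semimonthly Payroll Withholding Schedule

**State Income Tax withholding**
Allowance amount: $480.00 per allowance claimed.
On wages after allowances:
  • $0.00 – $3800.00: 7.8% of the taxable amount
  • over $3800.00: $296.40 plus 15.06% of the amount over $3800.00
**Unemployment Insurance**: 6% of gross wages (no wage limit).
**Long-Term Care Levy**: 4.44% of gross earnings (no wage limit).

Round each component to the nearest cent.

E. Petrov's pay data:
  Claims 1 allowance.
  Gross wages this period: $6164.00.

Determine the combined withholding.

$1223.65

State Income Tax: taxable = $6164.00 − 1×$480.00 = $5684.00
  $296.40 + 15.06% × ($5684.00 − $3800.00) = $296.40 + 15.06% × $1884.00 = $580.13
Unemployment Insurance: 6% × $6164.00 = $369.84
Long-Term Care Levy: 4.44% × $6164.00 = $273.68
Total: $580.13 + $369.84 + $273.68 = $1223.65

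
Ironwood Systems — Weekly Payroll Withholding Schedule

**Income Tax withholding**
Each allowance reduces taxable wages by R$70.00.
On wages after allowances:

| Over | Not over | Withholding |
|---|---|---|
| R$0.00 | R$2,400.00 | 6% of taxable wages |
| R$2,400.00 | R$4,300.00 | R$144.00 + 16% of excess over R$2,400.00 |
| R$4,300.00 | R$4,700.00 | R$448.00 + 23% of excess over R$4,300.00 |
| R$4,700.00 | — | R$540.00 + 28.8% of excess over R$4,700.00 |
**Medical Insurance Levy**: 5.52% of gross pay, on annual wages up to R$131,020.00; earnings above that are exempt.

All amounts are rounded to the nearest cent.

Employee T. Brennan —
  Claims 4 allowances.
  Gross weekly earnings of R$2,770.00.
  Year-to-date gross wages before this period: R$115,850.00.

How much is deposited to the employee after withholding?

Income Tax: taxable = R$2,770.00 − 4×R$70.00 = R$2,490.00
  R$144.00 + 16% × (R$2,490.00 − R$2,400.00) = R$144.00 + 16% × R$90.00 = R$158.40
Medical Insurance Levy: 5.52% × R$2,770.00 = R$152.90
Total withheld: R$158.40 + R$152.90 = R$311.30
Net pay: R$2,770.00 − R$311.30 = R$2,458.70

R$2,458.70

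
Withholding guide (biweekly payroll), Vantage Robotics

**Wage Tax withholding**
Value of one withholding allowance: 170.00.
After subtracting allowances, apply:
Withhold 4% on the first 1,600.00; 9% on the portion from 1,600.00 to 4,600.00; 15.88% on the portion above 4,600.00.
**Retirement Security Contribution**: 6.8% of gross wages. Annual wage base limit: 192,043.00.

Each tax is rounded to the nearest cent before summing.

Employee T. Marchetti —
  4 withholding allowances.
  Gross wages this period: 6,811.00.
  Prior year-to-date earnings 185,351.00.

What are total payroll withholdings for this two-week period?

Wage Tax: taxable = 6,811.00 − 4×170.00 = 6,131.00
  334.00 + 15.88% × (6,131.00 − 4,600.00) = 334.00 + 15.88% × 1,531.00 = 577.12
Retirement Security Contribution: cap 192,043.00 − YTD 185,351.00 = 6,692.00 subject; 6.8% × 6,692.00 = 455.06
Total: 577.12 + 455.06 = 1,032.18

1,032.18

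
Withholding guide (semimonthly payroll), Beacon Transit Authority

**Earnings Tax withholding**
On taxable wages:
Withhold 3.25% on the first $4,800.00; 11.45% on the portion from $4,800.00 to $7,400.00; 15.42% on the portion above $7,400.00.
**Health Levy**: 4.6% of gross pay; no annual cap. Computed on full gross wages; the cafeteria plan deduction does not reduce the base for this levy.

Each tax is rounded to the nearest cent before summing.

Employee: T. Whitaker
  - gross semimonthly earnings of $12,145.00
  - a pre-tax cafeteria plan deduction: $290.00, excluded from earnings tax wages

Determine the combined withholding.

Earnings Tax: taxable = $12,145.00 − $290.00 = $11,855.00
  $453.70 + 15.42% × ($11,855.00 − $7,400.00) = $453.70 + 15.42% × $4,455.00 = $1,140.66
Health Levy: 4.6% × $12,145.00 = $558.67
Total: $1,140.66 + $558.67 = $1,699.33

$1,699.33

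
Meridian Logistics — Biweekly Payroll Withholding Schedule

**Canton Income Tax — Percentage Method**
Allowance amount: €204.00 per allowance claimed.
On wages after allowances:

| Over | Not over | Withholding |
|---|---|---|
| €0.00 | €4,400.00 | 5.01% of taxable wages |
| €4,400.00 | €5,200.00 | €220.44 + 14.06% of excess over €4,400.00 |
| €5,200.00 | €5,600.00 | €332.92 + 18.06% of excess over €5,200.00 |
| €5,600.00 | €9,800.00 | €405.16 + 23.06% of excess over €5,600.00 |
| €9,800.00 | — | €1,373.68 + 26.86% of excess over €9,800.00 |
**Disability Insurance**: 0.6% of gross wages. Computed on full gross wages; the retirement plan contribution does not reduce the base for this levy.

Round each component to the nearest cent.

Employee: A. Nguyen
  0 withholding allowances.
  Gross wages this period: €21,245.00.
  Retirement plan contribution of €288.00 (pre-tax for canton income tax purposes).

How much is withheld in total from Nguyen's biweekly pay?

€4,497.92

Canton Income Tax: taxable = €21,245.00 − €288.00 = €20,957.00
  €1,373.68 + 26.86% × (€20,957.00 − €9,800.00) = €1,373.68 + 26.86% × €11,157.00 = €4,370.45
Disability Insurance: 0.6% × €21,245.00 = €127.47
Total: €4,370.45 + €127.47 = €4,497.92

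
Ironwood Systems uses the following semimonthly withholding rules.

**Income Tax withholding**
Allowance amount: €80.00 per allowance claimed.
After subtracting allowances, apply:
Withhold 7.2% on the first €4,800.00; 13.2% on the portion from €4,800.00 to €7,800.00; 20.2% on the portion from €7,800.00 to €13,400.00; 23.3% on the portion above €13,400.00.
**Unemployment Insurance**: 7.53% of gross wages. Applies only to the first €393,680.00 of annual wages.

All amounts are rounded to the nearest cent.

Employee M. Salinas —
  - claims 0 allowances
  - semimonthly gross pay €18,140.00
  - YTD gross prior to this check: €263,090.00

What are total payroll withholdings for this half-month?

Income Tax: taxable = €18,140.00
  €1,872.80 + 23.3% × (€18,140.00 − €13,400.00) = €1,872.80 + 23.3% × €4,740.00 = €2,977.22
Unemployment Insurance: 7.53% × €18,140.00 = €1,365.94
Total: €2,977.22 + €1,365.94 = €4,343.16

€4,343.16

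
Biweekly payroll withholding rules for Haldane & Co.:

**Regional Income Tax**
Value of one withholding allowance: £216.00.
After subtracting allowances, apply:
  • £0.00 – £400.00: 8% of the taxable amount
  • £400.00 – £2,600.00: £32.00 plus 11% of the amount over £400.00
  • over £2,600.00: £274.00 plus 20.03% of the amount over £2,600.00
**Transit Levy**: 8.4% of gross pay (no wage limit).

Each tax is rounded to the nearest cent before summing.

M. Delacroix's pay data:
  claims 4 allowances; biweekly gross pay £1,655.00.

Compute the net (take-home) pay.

£1,440.97

Regional Income Tax: taxable = £1,655.00 − 4×£216.00 = £791.00
  £32.00 + 11% × (£791.00 − £400.00) = £32.00 + 11% × £391.00 = £75.01
Transit Levy: 8.4% × £1,655.00 = £139.02
Total withheld: £75.01 + £139.02 = £214.03
Net pay: £1,655.00 − £214.03 = £1,440.97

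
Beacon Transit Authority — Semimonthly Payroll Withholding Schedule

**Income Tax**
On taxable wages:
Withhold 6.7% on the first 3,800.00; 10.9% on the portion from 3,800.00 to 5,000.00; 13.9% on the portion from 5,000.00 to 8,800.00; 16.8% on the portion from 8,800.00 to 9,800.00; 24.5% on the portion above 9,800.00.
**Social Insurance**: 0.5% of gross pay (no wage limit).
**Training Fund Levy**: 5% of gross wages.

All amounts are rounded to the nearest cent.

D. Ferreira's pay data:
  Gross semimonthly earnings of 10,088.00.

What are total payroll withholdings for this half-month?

1,707.00

Income Tax: taxable = 10,088.00
  1,081.60 + 24.5% × (10,088.00 − 9,800.00) = 1,081.60 + 24.5% × 288.00 = 1,152.16
Social Insurance: 0.5% × 10,088.00 = 50.44
Training Fund Levy: 5% × 10,088.00 = 504.40
Total: 1,152.16 + 50.44 + 504.40 = 1,707.00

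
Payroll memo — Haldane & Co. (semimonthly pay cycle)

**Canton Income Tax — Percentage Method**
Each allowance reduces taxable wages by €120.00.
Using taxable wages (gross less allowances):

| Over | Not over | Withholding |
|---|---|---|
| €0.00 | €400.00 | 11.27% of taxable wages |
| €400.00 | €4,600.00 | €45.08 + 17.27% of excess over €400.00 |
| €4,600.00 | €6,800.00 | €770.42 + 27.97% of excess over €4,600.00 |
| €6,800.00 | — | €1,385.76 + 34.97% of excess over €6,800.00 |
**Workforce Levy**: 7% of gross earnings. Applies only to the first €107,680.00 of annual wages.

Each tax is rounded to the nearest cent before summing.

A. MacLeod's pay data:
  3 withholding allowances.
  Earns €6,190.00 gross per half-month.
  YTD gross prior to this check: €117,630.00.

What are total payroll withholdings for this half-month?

Canton Income Tax: taxable = €6,190.00 − 3×€120.00 = €5,830.00
  €770.42 + 27.97% × (€5,830.00 − €4,600.00) = €770.42 + 27.97% × €1,230.00 = €1,114.45
Workforce Levy: YTD €117,630.00 ≥ cap €107,680.00 → €0.00
Total: €1,114.45 + €0.00 = €1,114.45

€1,114.45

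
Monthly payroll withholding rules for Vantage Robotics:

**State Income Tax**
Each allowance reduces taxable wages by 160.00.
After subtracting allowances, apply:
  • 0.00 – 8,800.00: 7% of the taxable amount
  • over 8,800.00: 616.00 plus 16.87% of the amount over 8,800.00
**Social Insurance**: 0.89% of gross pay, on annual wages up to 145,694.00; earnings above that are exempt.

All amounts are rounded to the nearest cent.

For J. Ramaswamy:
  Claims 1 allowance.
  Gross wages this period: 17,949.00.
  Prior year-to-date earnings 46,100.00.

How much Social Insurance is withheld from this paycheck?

159.75

Social Insurance: 0.89% × 17,949.00 = 159.75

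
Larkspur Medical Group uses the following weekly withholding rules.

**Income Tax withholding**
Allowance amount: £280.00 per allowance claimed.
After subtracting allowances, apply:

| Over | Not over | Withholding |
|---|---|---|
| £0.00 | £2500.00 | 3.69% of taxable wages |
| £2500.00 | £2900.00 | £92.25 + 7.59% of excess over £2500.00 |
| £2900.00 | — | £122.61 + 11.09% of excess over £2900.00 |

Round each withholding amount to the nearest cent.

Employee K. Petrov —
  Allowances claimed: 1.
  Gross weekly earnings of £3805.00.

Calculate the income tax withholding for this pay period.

£191.92

Income Tax: taxable = £3805.00 − 1×£280.00 = £3525.00
  £122.61 + 11.09% × (£3525.00 − £2900.00) = £122.61 + 11.09% × £625.00 = £191.92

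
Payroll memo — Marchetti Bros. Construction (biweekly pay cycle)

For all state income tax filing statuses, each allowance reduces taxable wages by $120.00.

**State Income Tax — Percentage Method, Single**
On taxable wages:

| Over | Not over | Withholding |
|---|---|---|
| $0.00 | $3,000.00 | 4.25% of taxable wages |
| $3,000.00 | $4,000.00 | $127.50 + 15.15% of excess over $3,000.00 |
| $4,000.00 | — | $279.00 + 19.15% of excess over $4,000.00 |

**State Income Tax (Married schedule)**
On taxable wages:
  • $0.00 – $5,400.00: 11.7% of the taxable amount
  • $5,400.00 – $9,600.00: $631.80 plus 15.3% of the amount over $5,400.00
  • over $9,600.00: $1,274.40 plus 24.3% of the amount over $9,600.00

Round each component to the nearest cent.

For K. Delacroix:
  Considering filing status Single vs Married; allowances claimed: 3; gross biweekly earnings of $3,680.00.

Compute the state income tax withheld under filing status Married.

State Income Tax (Married): taxable = $3,680.00 − 3×$120.00 = $3,320.00
  11.7% × $3,320.00 = $388.44

$388.44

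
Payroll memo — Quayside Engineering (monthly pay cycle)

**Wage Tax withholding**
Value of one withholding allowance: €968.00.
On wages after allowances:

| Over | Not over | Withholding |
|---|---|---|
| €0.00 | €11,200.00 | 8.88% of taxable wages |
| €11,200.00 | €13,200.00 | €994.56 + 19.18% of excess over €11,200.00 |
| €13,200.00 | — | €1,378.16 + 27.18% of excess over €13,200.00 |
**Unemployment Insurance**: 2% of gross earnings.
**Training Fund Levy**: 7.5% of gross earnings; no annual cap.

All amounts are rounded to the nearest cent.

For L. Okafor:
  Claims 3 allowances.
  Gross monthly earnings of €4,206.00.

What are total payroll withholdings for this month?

Wage Tax: taxable = €4,206.00 − 3×€968.00 = €1,302.00
  8.88% × €1,302.00 = €115.62
Unemployment Insurance: 2% × €4,206.00 = €84.12
Training Fund Levy: 7.5% × €4,206.00 = €315.45
Total: €115.62 + €84.12 + €315.45 = €515.19

€515.19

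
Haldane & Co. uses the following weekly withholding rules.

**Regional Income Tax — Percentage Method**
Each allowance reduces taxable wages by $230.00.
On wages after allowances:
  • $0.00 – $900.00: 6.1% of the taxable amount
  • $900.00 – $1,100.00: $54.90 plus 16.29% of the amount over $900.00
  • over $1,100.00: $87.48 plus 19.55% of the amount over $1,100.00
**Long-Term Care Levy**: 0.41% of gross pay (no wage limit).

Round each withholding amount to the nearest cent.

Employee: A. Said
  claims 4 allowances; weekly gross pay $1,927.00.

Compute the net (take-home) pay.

Regional Income Tax: taxable = $1,927.00 − 4×$230.00 = $1,007.00
  $54.90 + 16.29% × ($1,007.00 − $900.00) = $54.90 + 16.29% × $107.00 = $72.33
Long-Term Care Levy: 0.41% × $1,927.00 = $7.90
Total withheld: $72.33 + $7.90 = $80.23
Net pay: $1,927.00 − $80.23 = $1,846.77

$1,846.77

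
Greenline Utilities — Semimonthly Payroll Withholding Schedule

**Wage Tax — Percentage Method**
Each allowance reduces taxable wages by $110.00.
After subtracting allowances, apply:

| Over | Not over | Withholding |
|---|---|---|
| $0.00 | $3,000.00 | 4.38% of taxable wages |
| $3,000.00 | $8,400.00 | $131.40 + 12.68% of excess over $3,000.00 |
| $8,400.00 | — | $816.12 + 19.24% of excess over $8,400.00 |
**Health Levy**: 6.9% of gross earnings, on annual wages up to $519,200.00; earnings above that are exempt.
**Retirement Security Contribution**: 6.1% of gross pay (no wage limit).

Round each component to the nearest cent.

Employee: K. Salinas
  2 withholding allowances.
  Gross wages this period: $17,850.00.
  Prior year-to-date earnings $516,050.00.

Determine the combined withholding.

$3,898.17

Wage Tax: taxable = $17,850.00 − 2×$110.00 = $17,630.00
  $816.12 + 19.24% × ($17,630.00 − $8,400.00) = $816.12 + 19.24% × $9,230.00 = $2,591.97
Health Levy: cap $519,200.00 − YTD $516,050.00 = $3,150.00 subject; 6.9% × $3,150.00 = $217.35
Retirement Security Contribution: 6.1% × $17,850.00 = $1,088.85
Total: $2,591.97 + $217.35 + $1,088.85 = $3,898.17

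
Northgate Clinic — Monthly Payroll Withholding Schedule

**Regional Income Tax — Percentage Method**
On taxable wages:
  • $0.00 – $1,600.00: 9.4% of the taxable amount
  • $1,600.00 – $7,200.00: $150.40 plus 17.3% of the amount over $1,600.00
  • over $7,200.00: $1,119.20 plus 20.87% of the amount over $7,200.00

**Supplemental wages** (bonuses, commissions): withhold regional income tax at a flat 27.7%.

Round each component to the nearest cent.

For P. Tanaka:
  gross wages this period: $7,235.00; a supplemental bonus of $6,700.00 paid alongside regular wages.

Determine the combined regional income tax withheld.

Regional Income Tax: taxable = $7,235.00
  $1,119.20 + 20.87% × ($7,235.00 − $7,200.00) = $1,119.20 + 20.87% × $35.00 = $1,126.50
Supplemental (27.7% flat on bonus): 27.7% × $6,700.00 = $1,855.90
Total regional income tax: $1,126.50 + $1,855.90 = $2,982.40

$2,982.40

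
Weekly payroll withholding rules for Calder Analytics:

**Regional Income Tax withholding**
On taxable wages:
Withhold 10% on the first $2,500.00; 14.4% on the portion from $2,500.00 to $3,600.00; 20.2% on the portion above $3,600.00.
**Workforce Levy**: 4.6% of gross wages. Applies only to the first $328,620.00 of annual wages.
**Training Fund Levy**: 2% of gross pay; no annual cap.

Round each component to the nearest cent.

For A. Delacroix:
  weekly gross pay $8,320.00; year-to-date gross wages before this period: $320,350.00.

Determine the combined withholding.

Regional Income Tax: taxable = $8,320.00
  $408.40 + 20.2% × ($8,320.00 − $3,600.00) = $408.40 + 20.2% × $4,720.00 = $1,361.84
Workforce Levy: cap $328,620.00 − YTD $320,350.00 = $8,270.00 subject; 4.6% × $8,270.00 = $380.42
Training Fund Levy: 2% × $8,320.00 = $166.40
Total: $1,361.84 + $380.42 + $166.40 = $1,908.66

$1,908.66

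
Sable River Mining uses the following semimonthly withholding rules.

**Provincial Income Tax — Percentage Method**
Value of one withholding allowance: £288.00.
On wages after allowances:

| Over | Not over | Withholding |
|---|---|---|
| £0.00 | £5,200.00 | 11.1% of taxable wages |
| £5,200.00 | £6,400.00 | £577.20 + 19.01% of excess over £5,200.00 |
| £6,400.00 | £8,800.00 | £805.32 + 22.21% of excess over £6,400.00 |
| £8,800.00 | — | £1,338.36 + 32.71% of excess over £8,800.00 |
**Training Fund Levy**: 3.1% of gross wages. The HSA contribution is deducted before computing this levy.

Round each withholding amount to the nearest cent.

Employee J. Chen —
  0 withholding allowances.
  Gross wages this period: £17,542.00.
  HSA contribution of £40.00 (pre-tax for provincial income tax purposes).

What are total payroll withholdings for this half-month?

Provincial Income Tax: taxable = £17,542.00 − £40.00 = £17,502.00
  £1,338.36 + 32.71% × (£17,502.00 − £8,800.00) = £1,338.36 + 32.71% × £8,702.00 = £4,184.78
Training Fund Levy: 3.1% × £17,502.00 = £542.56
Total: £4,184.78 + £542.56 = £4,727.34

£4,727.34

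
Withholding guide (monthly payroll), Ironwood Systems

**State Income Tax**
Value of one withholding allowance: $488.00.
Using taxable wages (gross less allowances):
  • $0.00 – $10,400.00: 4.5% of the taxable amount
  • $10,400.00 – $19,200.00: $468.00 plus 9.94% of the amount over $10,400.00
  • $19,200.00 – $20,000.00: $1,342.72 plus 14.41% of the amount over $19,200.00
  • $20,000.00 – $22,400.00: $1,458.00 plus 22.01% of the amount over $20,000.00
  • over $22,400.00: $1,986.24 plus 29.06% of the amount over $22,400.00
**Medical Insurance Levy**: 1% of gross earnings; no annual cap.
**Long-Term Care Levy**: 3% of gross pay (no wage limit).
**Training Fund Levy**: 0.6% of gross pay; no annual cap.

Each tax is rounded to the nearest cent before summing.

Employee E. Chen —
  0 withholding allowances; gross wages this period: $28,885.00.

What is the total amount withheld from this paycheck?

State Income Tax: taxable = $28,885.00
  $1,986.24 + 29.06% × ($28,885.00 − $22,400.00) = $1,986.24 + 29.06% × $6,485.00 = $3,870.78
Medical Insurance Levy: 1% × $28,885.00 = $288.85
Long-Term Care Levy: 3% × $28,885.00 = $866.55
Training Fund Levy: 0.6% × $28,885.00 = $173.31
Total: $3,870.78 + $288.85 + $866.55 + $173.31 = $5,199.49

$5,199.49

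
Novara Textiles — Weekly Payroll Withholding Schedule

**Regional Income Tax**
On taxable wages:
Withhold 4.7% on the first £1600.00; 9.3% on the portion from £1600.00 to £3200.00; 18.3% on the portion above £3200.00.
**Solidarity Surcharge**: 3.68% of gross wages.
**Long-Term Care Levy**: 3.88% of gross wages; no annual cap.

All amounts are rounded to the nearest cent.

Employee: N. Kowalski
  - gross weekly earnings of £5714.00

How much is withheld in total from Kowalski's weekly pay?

Regional Income Tax: taxable = £5714.00
  £224.00 + 18.3% × (£5714.00 − £3200.00) = £224.00 + 18.3% × £2514.00 = £684.06
Solidarity Surcharge: 3.68% × £5714.00 = £210.28
Long-Term Care Levy: 3.88% × £5714.00 = £221.70
Total: £684.06 + £210.28 + £221.70 = £1116.04

£1116.04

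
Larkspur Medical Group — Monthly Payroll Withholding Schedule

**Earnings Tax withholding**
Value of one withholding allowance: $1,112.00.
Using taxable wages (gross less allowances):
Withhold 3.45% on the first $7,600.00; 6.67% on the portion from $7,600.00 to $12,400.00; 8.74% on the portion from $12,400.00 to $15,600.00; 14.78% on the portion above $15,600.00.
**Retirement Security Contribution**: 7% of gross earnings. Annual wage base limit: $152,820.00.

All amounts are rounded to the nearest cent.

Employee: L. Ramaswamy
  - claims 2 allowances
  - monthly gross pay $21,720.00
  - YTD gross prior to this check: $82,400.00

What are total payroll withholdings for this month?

$2,958.27

Earnings Tax: taxable = $21,720.00 − 2×$1,112.00 = $19,496.00
  $862.04 + 14.78% × ($19,496.00 − $15,600.00) = $862.04 + 14.78% × $3,896.00 = $1,437.87
Retirement Security Contribution: 7% × $21,720.00 = $1,520.40
Total: $1,437.87 + $1,520.40 = $2,958.27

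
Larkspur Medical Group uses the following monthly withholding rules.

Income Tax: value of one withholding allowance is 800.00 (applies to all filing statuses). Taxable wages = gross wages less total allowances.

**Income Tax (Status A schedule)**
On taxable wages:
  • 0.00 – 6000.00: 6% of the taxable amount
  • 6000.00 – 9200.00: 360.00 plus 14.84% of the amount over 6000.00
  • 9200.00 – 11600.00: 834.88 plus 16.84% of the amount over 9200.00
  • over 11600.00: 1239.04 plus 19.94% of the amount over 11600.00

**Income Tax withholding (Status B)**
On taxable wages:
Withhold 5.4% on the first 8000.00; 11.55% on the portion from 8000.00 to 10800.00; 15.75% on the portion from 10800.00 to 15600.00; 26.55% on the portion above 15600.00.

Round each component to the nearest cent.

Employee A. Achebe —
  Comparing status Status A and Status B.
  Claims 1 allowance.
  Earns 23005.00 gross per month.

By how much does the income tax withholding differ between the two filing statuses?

88.65

Income Tax (Status A): taxable = 23005.00 − 1×800.00 = 22205.00
  1239.04 + 19.94% × (22205.00 − 11600.00) = 1239.04 + 19.94% × 10605.00 = 3353.68
Income Tax (Status B): taxable = 23005.00 − 1×800.00 = 22205.00
  1511.40 + 26.55% × (22205.00 − 15600.00) = 1511.40 + 26.55% × 6605.00 = 3265.03
Difference: |3353.68 − 3265.03| = 88.65 (higher under Status A)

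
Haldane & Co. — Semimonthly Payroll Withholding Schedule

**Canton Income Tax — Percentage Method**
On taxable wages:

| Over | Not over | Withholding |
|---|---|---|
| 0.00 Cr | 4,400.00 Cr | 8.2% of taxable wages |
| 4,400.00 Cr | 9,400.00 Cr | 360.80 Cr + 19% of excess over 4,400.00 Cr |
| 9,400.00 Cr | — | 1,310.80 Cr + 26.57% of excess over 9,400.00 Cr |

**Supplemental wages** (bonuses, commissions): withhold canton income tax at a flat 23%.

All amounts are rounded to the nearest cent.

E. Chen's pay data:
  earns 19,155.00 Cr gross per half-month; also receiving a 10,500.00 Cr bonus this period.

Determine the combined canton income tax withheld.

6,317.70 Cr

Canton Income Tax: taxable = 19,155.00 Cr
  1,310.80 Cr + 26.57% × (19,155.00 Cr − 9,400.00 Cr) = 1,310.80 Cr + 26.57% × 9,755.00 Cr = 3,902.70 Cr
Supplemental (23% flat on bonus): 23% × 10,500.00 Cr = 2,415.00 Cr
Total canton income tax: 3,902.70 Cr + 2,415.00 Cr = 6,317.70 Cr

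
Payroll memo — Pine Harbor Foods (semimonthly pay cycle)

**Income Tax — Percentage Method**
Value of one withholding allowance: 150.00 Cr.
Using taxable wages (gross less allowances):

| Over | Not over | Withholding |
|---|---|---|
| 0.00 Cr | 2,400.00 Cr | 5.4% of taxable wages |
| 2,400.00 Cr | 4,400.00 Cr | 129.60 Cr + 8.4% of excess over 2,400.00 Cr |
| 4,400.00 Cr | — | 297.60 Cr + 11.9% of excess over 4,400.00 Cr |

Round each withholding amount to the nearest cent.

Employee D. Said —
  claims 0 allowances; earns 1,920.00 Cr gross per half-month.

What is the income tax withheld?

Income Tax: taxable = 1,920.00 Cr
  5.4% × 1,920.00 Cr = 103.68 Cr

103.68 Cr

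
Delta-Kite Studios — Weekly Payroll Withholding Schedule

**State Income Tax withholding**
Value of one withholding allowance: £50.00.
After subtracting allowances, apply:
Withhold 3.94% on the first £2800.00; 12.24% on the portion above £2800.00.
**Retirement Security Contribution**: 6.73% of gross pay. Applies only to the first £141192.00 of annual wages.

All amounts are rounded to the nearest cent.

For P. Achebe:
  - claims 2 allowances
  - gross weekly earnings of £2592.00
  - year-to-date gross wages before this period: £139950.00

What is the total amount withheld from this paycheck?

£181.77

State Income Tax: taxable = £2592.00 − 2×£50.00 = £2492.00
  3.94% × £2492.00 = £98.18
Retirement Security Contribution: cap £141192.00 − YTD £139950.00 = £1242.00 subject; 6.73% × £1242.00 = £83.59
Total: £98.18 + £83.59 = £181.77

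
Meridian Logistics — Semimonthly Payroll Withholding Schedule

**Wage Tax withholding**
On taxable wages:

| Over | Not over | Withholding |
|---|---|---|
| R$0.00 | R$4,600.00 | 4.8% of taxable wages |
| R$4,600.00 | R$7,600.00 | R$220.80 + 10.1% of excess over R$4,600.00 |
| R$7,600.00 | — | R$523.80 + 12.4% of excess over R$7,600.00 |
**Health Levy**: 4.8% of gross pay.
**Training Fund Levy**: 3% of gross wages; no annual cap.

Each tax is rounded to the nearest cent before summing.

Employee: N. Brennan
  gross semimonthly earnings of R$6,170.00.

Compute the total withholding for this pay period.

Wage Tax: taxable = R$6,170.00
  R$220.80 + 10.1% × (R$6,170.00 − R$4,600.00) = R$220.80 + 10.1% × R$1,570.00 = R$379.37
Health Levy: 4.8% × R$6,170.00 = R$296.16
Training Fund Levy: 3% × R$6,170.00 = R$185.10
Total: R$379.37 + R$296.16 + R$185.10 = R$860.63

R$860.63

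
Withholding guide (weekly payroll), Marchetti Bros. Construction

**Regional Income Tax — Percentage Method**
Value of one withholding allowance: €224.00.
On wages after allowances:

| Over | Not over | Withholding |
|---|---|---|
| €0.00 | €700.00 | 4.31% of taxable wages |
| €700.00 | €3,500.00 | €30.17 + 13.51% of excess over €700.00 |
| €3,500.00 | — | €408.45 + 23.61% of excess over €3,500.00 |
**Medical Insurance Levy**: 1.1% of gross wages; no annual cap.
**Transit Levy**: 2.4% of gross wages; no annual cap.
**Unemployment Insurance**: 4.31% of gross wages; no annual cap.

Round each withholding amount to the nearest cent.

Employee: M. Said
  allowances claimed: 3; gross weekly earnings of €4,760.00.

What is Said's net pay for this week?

€3,840.96

Regional Income Tax: taxable = €4,760.00 − 3×€224.00 = €4,088.00
  €408.45 + 23.61% × (€4,088.00 − €3,500.00) = €408.45 + 23.61% × €588.00 = €547.28
Medical Insurance Levy: 1.1% × €4,760.00 = €52.36
Transit Levy: 2.4% × €4,760.00 = €114.24
Unemployment Insurance: 4.31% × €4,760.00 = €205.16
Total withheld: €547.28 + €52.36 + €114.24 + €205.16 = €919.04
Net pay: €4,760.00 − €919.04 = €3,840.96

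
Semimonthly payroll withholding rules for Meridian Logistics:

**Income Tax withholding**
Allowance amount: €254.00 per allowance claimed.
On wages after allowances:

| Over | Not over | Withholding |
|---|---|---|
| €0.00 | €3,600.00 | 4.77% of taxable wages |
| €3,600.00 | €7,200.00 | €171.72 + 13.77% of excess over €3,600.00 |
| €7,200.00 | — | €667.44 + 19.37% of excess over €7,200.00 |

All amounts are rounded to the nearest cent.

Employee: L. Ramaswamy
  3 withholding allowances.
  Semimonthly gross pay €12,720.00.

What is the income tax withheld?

Income Tax: taxable = €12,720.00 − 3×€254.00 = €11,958.00
  €667.44 + 19.37% × (€11,958.00 − €7,200.00) = €667.44 + 19.37% × €4,758.00 = €1,589.06

€1,589.06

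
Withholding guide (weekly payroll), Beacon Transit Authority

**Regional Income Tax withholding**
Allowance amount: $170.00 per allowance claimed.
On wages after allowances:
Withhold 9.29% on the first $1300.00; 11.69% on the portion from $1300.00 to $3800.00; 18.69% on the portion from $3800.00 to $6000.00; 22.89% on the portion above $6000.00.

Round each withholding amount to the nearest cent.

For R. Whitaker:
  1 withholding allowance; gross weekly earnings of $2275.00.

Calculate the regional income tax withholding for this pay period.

$214.87

Regional Income Tax: taxable = $2275.00 − 1×$170.00 = $2105.00
  $120.77 + 11.69% × ($2105.00 − $1300.00) = $120.77 + 11.69% × $805.00 = $214.87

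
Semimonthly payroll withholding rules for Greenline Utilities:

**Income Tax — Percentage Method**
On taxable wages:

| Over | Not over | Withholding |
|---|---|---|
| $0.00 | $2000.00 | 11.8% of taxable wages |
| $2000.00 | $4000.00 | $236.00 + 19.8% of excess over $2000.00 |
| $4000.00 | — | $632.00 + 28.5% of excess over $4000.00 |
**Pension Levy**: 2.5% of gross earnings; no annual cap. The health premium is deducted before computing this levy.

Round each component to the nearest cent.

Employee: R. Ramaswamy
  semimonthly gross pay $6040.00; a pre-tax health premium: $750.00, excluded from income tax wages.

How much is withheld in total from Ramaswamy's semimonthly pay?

Income Tax: taxable = $6040.00 − $750.00 = $5290.00
  $632.00 + 28.5% × ($5290.00 − $4000.00) = $632.00 + 28.5% × $1290.00 = $999.65
Pension Levy: 2.5% × $5290.00 = $132.25
Total: $999.65 + $132.25 = $1131.90

$1131.90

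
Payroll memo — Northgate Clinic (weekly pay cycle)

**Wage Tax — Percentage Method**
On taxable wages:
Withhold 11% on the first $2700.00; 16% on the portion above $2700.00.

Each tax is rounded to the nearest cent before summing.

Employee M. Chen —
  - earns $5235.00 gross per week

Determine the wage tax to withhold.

$702.60

Wage Tax: taxable = $5235.00
  $297.00 + 16% × ($5235.00 − $2700.00) = $297.00 + 16% × $2535.00 = $702.60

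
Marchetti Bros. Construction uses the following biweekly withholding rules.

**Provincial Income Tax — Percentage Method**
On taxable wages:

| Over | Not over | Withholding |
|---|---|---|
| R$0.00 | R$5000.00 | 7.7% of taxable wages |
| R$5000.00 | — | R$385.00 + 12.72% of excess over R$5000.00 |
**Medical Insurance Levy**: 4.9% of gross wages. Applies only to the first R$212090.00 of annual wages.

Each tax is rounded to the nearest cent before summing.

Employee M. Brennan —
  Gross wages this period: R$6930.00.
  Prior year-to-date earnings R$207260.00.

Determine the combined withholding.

Provincial Income Tax: taxable = R$6930.00
  R$385.00 + 12.72% × (R$6930.00 − R$5000.00) = R$385.00 + 12.72% × R$1930.00 = R$630.50
Medical Insurance Levy: cap R$212090.00 − YTD R$207260.00 = R$4830.00 subject; 4.9% × R$4830.00 = R$236.67
Total: R$630.50 + R$236.67 = R$867.17

R$867.17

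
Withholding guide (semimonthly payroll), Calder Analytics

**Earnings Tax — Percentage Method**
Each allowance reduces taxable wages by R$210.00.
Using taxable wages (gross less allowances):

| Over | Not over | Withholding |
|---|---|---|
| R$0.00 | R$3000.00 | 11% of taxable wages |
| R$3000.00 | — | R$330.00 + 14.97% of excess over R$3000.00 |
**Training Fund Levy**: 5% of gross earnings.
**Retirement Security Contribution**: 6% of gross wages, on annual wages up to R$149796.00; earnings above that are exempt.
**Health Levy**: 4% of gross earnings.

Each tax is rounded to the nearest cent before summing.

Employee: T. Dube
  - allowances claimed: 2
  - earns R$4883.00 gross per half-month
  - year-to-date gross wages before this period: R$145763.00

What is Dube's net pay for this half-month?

Earnings Tax: taxable = R$4883.00 − 2×R$210.00 = R$4463.00
  R$330.00 + 14.97% × (R$4463.00 − R$3000.00) = R$330.00 + 14.97% × R$1463.00 = R$549.01
Training Fund Levy: 5% × R$4883.00 = R$244.15
Retirement Security Contribution: cap R$149796.00 − YTD R$145763.00 = R$4033.00 subject; 6% × R$4033.00 = R$241.98
Health Levy: 4% × R$4883.00 = R$195.32
Total withheld: R$549.01 + R$244.15 + R$241.98 + R$195.32 = R$1230.46
Net pay: R$4883.00 − R$1230.46 = R$3652.54

R$3652.54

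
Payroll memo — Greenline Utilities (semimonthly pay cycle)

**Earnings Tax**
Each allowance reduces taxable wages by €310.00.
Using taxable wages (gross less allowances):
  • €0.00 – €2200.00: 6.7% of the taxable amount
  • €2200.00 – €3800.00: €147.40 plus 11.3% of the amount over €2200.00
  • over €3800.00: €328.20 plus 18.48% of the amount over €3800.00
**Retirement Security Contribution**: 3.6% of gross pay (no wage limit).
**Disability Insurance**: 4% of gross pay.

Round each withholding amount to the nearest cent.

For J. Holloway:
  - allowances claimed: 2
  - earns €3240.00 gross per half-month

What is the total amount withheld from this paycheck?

€441.10

Earnings Tax: taxable = €3240.00 − 2×€310.00 = €2620.00
  €147.40 + 11.3% × (€2620.00 − €2200.00) = €147.40 + 11.3% × €420.00 = €194.86
Retirement Security Contribution: 3.6% × €3240.00 = €116.64
Disability Insurance: 4% × €3240.00 = €129.60
Total: €194.86 + €116.64 + €129.60 = €441.10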